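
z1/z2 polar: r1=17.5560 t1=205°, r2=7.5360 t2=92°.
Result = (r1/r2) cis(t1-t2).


r = 17.5560 / 7.5360 = 2.3296
theta = 205° - 92° = 113° = 113° (mod 360)

2.3296 cis(113°)


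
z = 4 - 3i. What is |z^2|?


|z| = sqrt(16+9) = sqrt(25) = 5
|z^2| = |z|^2 = 5^2 = 25

|z^2| = 25


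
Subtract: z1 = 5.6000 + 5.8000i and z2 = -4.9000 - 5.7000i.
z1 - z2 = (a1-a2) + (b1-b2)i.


Real: 5.6 + 4.9 = 10.5
Imag: 5.8 + 5.7 = 11.5

10.5000 + 11.5000i


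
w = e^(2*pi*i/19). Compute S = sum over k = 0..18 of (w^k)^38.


The roots are w_k = w^k with w = e^(2*pi*i/19), and (w^k)^38 = (w^38)^k.
So S = 1 + u + u^2 + ... + u^(18) with u = w^38.
38 = 2*19 + 0, so 38 is a multiple of 19 and u = (w^19)^2 = 1.
Every one of the 19 terms equals 1: S = 19

S = 19


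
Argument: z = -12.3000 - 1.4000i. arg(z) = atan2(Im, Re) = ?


Re = -12.3, Im = -1.4
arg = atan2(-1.4, -12.3) = -173.5065 degrees

arg(z) = -173.5065 degrees


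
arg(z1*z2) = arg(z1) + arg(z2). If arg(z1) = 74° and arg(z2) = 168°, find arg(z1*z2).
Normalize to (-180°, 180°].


arg(z1*z2) = 74° + 168° = 242°
Normalized to (-180°, 180°]: -118°

-118°


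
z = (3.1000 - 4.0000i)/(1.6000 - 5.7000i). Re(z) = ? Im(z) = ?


Multiply by conjugate: (3.1000 - 4.0000i)(1.6000 + 5.7000i) / (1.6^2 + (-5.7)^2)
Numerator real = 3.1*1.6 - (4)*(-5.7) = 27.76
Numerator imag = -4*1.6 - 3.1*(-5.7) = 11.27
Denominator = 35.05
Re(z) = 27.76/35.05 = 0.7920
Im(z) = 11.27/35.05 = 0.3215

Re(z) = 0.7920, Im(z) = 0.3215


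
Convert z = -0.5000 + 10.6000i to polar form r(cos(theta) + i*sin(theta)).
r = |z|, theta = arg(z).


r = sqrt(0.25+112.36) = sqrt(112.61) = 10.6118
theta = atan2(10.6, -0.5) = 92.7006 degrees

r = 10.6118, theta = 92.7006 degrees


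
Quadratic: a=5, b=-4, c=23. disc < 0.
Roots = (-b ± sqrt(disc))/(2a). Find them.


disc = (-4)^2 - 4*5*23 = 16 - 460 = -444
sqrt(|disc|) = sqrt(444) = 21.0713
Real part = 4/(2*5) = 0.4000
Imag part = 21.0713/(2*5) = 2.1071

0.4000 ± 2.1071i


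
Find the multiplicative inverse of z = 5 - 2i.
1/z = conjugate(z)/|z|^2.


|z|^2 = 25+4 = 29
1/z = (5 + 2i)/29

1/z = 0.1724 + 0.0690i


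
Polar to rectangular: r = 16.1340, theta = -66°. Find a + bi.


a = 16.1340*cos(-66°) = 16.1340*0.40674 = 6.5623
b = 16.1340*sin(-66°) = 16.1340*(-0.913545) = -14.7391

6.5623 - 14.7391i


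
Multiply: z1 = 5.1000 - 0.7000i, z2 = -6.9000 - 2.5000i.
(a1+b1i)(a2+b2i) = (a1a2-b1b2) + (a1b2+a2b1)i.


Real = 5.1*(-6.9) - (-0.7)*(-2.5) = -35.19 - 1.75 = -36.94
Imag = 5.1*(-2.5) - (6.9)*(-0.7) = -12.75 + 4.83 = -7.92

-36.9400 - 7.9200i


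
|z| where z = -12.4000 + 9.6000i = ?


|z| = sqrt((-12.4)^2 + 9.6^2) = sqrt(153.76 + 92.16) = sqrt(245.92) = 15.6818

|z| = 15.6818


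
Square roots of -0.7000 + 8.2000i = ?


|z| = sqrt(0.49+67.24) = 8.2298
sqrt((|z|+a)/2) = sqrt((8.2298+(-0.7))/2) = sqrt(3.7649) = 1.9403
sqrt((|z|-a)/2) = sqrt((8.2298-(-0.7))/2) = sqrt(4.4649) = 2.1130

±(1.9403 + 2.1130i) i.e. 1.9403 + 2.1130i and -1.9403 - 2.1130i


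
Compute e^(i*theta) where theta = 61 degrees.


cos(61°) = 0.4848
sin(61°) = 0.8746

e^(i*61°) = 0.4848 + 0.8746i


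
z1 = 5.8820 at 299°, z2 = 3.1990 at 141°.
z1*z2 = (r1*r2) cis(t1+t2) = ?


r = 5.8820 * 3.1990 = 18.8165
theta = 299° + 141° = 440° = 80° (mod 360)

18.8165 cis(80°)


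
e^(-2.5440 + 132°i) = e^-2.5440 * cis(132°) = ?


e^-2.5440 = 0.0786
cos(132°) = -0.6691
sin(132°) = 0.7431
Real = 0.0786*(-0.6691) = -0.0526
Imag = 0.0786*0.7431 = 0.0584

-0.0526 + 0.0584i


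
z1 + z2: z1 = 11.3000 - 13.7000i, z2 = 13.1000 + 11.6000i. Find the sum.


Real: 11.3 + 13.1 = 24.4
Imag: -13.7 + 11.6 = -2.1

24.4000 - 2.1000i


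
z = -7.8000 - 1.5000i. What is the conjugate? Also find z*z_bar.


z_bar = -7.8000 + 1.5000i
z*z_bar = (-7.8)^2 + (-1.5)^2 = 60.84 + 2.25 = 63.09

z_bar = -7.8000 + 1.5000i, z*z_bar = 63.09


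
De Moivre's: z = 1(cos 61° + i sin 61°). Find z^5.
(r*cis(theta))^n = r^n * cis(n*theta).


r^5 = 1^5 = 1
n*theta = 5*61° = 305° = 305° (mod 360)
a = 1*cos(305°) = 0.5736
b = 1*sin(305°) = -0.8192

1 cis(305°) = 0.5736 - 0.8192i


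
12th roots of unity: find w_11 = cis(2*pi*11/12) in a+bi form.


Angle = 360*11/12 = 330°
a = cos(330°) = 0.8660
b = sin(330°) = -0.5000

0.8660 - 0.5000i


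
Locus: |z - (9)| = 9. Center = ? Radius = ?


|z - z0| = r is a circle with center z0 and radius r.
Center = (9, 0), radius = 9

Circle with center (9, 0) and radius 9


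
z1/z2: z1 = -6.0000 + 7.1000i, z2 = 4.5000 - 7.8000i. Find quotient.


Conjugate of z2 = 4.5000 + 7.8000i
Numerator: (-6.0000 + 7.1000i)(4.5000 + 7.8000i) = -82.3800 - 14.8500i
Denominator: 4.5^2 + (-7.8)^2 = 81.09
Result = (-82.3800 - 14.8500i)/81.09

-1.0159 - 0.1831i


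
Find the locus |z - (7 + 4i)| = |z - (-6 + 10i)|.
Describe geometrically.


Equal distances means the locus is the perpendicular bisector of z1 and z2.
Midpoint = ((7+(-6))/2, (4+10)/2) = (0.5000, 7.0000)

Perpendicular bisector through (0.5000, 7.0000)


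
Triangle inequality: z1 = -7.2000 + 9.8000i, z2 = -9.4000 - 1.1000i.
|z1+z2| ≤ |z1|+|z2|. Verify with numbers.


|z1| = sqrt((-7.2)^2 + 9.8^2) = sqrt(147.88) = 12.1606
|z2| = sqrt((-9.4)^2 + (-1.1)^2) = sqrt(89.57) = 9.4641
z1+z2 = -16.6000 + 8.7000i
|z1+z2| = sqrt(351.25) = 18.7417
|z1|+|z2| = 12.1606 + 9.4641 = 21.6247

|z1+z2| = 18.7417 ≤ |z1|+|z2| = 21.6247 (verified)


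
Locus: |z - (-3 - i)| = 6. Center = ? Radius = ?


|z - z0| = r is a circle with center z0 and radius r.
Center = (-3, -1), radius = 6

Circle with center (-3, -1) and radius 6


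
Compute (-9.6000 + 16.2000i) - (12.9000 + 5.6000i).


Real: -9.6 - 12.9 = -22.5
Imag: 16.2 - 5.6 = 10.6

-22.5000 + 10.6000i


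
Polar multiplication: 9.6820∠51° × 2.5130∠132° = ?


r = 9.6820 * 2.5130 = 24.3309
theta = 51° + 132° = 183° = 183° (mod 360)

24.3309 cis(183°)


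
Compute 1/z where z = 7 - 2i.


|z|^2 = 49+4 = 53
1/z = (7 + 2i)/53

1/z = 0.1321 + 0.0377i


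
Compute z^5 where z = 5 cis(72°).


r^5 = 5^5 = 3125
n*theta = 5*72° = 360° = 0° (mod 360)
a = 3125*cos(0°) = 3125.0000
b = 3125*sin(0°) = 0

3125 cis(0°) = 3125.0000 + 0i


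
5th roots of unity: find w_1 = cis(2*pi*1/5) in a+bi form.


Angle = 360*1/5 = 72°
a = cos(72°) = 0.3090
b = sin(72°) = 0.9511

0.3090 + 0.9511i


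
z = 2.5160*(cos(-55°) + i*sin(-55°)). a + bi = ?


a = 2.5160*cos(-55°) = 2.5160*0.57358 = 1.4431
b = 2.5160*sin(-55°) = 2.5160*(-0.81915) = -2.0610

1.4431 - 2.0610i


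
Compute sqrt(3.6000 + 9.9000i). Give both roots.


|z| = sqrt(12.96+98.01) = 10.5342
sqrt((|z|+a)/2) = sqrt((10.5342+3.6)/2) = sqrt(7.0671) = 2.6584
sqrt((|z|-a)/2) = sqrt((10.5342-3.6)/2) = sqrt(3.4671) = 1.8620

±(2.6584 + 1.8620i) i.e. 2.6584 + 1.8620i and -2.6584 - 1.8620i


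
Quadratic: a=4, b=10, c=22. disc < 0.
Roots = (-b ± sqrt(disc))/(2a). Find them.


disc = 10^2 - 4*4*22 = 100 - 352 = -252
sqrt(|disc|) = sqrt(252) = 15.8745
Real part = -10/(2*4) = -1.2500
Imag part = 15.8745/(2*4) = 1.9843

-1.2500 ± 1.9843i


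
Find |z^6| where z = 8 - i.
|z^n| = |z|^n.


|z| = sqrt(64+1) = sqrt(65) = 8.0623
|z^6| = |z|^6 = (sqrt(65))^6 = 65^3 = 274625

|z^6| = 274625


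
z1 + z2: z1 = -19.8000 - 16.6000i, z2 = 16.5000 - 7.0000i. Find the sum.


Real: -19.8 + 16.5 = -3.3
Imag: -16.6 - 7 = -23.6

-3.3000 - 23.6000i


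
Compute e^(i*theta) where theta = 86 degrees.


cos(86°) = 0.0698
sin(86°) = 0.9976

e^(i*86°) = 0.0698 + 0.9976i


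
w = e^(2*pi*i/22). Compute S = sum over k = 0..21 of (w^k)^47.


The roots are w_k = w^k with w = e^(2*pi*i/22), and (w^k)^47 = (w^47)^k.
So S = 1 + u + u^2 + ... + u^(21) with u = w^47.
47 = 2*22 + 3, so 47 is not a multiple of 22: u = (w^22)^2 * w^3 = w^3 ≠ 1 (w is a primitive 22th root), while u^22 = (w^22)^47 = 1.
Geometric series: S = (1 - u^22)/(1 - u) = (1 - 1)/(1 - u) = 0

S = 0


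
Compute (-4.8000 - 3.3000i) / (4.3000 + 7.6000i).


Conjugate of z2 = 4.3000 - 7.6000i
Numerator: (-4.8000 - 3.3000i)(4.3000 - 7.6000i) = -45.7200 + 22.2900i
Denominator: 4.3^2 + 7.6^2 = 76.25
Result = (-45.7200 + 22.2900i)/76.25

-0.5996 + 0.2923i


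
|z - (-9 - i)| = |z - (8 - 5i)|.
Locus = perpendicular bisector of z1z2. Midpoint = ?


Equal distances means the locus is the perpendicular bisector of z1 and z2.
Midpoint = ((-9+8)/2, (-1+(-5))/2) = (-0.5000, -3.0000)

Perpendicular bisector through (-0.5000, -3.0000)


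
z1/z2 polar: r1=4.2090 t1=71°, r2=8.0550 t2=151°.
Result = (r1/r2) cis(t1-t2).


r = 4.2090 / 8.0550 = 0.5225
theta = 71° - 151° = -80° = 280° (mod 360)

0.5225 cis(280°)


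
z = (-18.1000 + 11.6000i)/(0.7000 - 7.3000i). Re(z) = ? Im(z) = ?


Multiply by conjugate: (-18.1000 + 11.6000i)(0.7000 + 7.3000i) / (0.7^2 + (-7.3)^2)
Numerator real = -18.1*0.7 + 11.6*(-7.3) = -97.35
Numerator imag = 11.6*0.7 - (-18.1)*(-7.3) = -124.01
Denominator = 53.78
Re(z) = -97.35/53.78 = -1.8102
Im(z) = -124.01/53.78 = -2.3059

Re(z) = -1.8102, Im(z) = -2.3059


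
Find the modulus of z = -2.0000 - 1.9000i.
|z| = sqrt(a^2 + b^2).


|z| = sqrt((-2)^2 + (-1.9)^2) = sqrt(4 + 3.61) = sqrt(7.61) = 2.7586

|z| = 2.7586


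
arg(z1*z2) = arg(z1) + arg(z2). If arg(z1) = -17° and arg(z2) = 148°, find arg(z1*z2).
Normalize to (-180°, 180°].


arg(z1*z2) = -17° + 148° = 131°
Normalized to (-180°, 180°]: 131°

131°


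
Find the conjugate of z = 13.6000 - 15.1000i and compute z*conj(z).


z_bar = 13.6000 + 15.1000i
z*z_bar = 13.6^2 + (-15.1)^2 = 184.96 + 228.01 = 412.97

z_bar = 13.6000 + 15.1000i, z*z_bar = 412.97


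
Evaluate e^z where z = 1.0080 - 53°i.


e^1.0080 = 2.7401
cos(-53°) = 0.6018
sin(-53°) = -0.79864
Real = 2.7401*0.6018 = 1.6490
Imag = 2.7401*(-0.79864) = -2.1884

1.6490 - 2.1884i


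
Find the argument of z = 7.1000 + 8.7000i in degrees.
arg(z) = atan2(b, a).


Re = 7.1, Im = 8.7
arg = atan2(8.7, 7.1) = 50.7824 degrees

arg(z) = 50.7824 degrees


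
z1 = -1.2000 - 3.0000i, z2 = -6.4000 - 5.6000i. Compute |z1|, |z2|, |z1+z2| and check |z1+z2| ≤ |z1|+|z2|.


|z1| = sqrt((-1.2)^2 + (-3)^2) = sqrt(10.44) = 3.2311
|z2| = sqrt((-6.4)^2 + (-5.6)^2) = sqrt(72.32) = 8.5041
z1+z2 = -7.6000 - 8.6000i
|z1+z2| = sqrt(131.72) = 11.4769
|z1|+|z2| = 3.2311 + 8.5041 = 11.7352

|z1+z2| = 11.4769 ≤ |z1|+|z2| = 11.7352 (verified)


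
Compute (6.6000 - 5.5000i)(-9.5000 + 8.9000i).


Real = 6.6*(-9.5) - (-5.5)*8.9 = -62.7 - (-48.95) = -13.75
Imag = 6.6*8.9 - (9.5)*(-5.5) = 58.74 + 52.25 = 110.99

-13.7500 + 110.9900i


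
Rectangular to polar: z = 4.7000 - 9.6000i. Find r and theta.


r = sqrt(22.09+92.16) = sqrt(114.25) = 10.6888
theta = atan2(-9.6, 4.7) = -63.9144 degrees

r = 10.6888, theta = -63.9144 degrees


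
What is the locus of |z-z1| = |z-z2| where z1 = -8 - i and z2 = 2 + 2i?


Equal distances means the locus is the perpendicular bisector of z1 and z2.
Midpoint = ((-8+2)/2, (-1+2)/2) = (-3.0000, 0.5000)

Perpendicular bisector through (-3.0000, 0.5000)


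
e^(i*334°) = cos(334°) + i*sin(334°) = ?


cos(334°) = 0.8988
sin(334°) = -0.4384

e^(i*334°) = 0.8988 - 0.4384i


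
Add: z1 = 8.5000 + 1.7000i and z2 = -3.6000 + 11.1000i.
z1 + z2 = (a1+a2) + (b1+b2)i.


Real: 8.5 - 3.6 = 4.9
Imag: 1.7 + 11.1 = 12.8

4.9000 + 12.8000i


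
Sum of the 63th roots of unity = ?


The sum of all 63th roots of unity is 0.
Geometric series: (1 - w^63)/(1 - w) = (1-1)/(1-w) = 0 since w^63 = 1, w ≠ 1.
Alternatively: coefficient of z^62 in z^63 - 1 is 0.

0


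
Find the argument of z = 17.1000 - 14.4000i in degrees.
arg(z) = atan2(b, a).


Re = 17.1, Im = -14.4
arg = atan2(-14.4, 17.1) = -40.1009 degrees

arg(z) = -40.1009 degrees


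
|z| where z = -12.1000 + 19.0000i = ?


|z| = sqrt((-12.1)^2 + 19^2) = sqrt(146.41 + 361) = sqrt(507.41) = 22.5258

|z| = 22.5258


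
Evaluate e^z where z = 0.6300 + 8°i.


e^0.6300 = 1.8776
cos(8°) = 0.99027
sin(8°) = 0.13917
Real = 1.8776*0.99027 = 1.8593
Imag = 1.8776*0.13917 = 0.2613

1.8593 + 0.2613i


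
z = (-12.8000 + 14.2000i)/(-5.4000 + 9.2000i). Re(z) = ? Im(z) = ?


Multiply by conjugate: (-12.8000 + 14.2000i)(-5.4000 - 9.2000i) / ((-5.4)^2 + 9.2^2)
Numerator real = -12.8*(-5.4) + 14.2*9.2 = 199.76
Numerator imag = 14.2*(-5.4) - (-12.8)*9.2 = 41.08
Denominator = 113.8
Re(z) = 199.76/113.8 = 1.7554
Im(z) = 41.08/113.8 = 0.3610

Re(z) = 1.7554, Im(z) = 0.3610


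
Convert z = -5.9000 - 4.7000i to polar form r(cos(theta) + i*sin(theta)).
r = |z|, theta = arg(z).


r = sqrt(34.81+22.09) = sqrt(56.9) = 7.5432
theta = atan2(-4.7, -5.9) = -141.4588 degrees

r = 7.5432, theta = -141.4588 degrees


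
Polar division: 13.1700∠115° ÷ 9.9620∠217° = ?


r = 13.1700 / 9.9620 = 1.3220
theta = 115° - 217° = -102° = 258° (mod 360)

1.3220 cis(258°)


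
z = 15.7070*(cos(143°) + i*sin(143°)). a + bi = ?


a = 15.7070*cos(143°) = 15.7070*(-0.79864) = -12.5442
b = 15.7070*sin(143°) = 15.7070*0.601815 = 9.4527

-12.5442 + 9.4527i


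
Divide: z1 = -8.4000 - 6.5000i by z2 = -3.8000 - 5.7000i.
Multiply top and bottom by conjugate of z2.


Conjugate of z2 = -3.8000 + 5.7000i
Numerator: (-8.4000 - 6.5000i)(-3.8000 + 5.7000i) = 68.9700 - 23.1800i
Denominator: (-3.8)^2 + (-5.7)^2 = 46.93
Result = (68.9700 - 23.1800i)/46.93

1.4696 - 0.4939i


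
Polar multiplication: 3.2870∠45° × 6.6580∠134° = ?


r = 3.2870 * 6.6580 = 21.8848
theta = 45° + 134° = 179° = 179° (mod 360)

21.8848 cis(179°)


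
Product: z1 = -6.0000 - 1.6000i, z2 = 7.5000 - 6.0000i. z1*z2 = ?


Real = -6*7.5 - (-1.6)*(-6) = -45 - 9.6 = -54.6
Imag = -6*(-6) + 7.5*(-1.6) = 36 - (12) = 24

-54.6000 + 24.0000i


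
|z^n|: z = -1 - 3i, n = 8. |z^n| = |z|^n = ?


|z| = sqrt(1+9) = sqrt(10) = 3.1623
|z^8| = |z|^8 = (sqrt(10))^8 = 10^4 = 10000

|z^8| = 10000


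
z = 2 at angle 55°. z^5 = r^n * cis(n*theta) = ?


r^5 = 2^5 = 32
n*theta = 5*55° = 275° = 275° (mod 360)
a = 32*cos(275°) = 2.7890
b = 32*sin(275°) = -31.8782

32 cis(275°) = 2.7890 - 31.8782i


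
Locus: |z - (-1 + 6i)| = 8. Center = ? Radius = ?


|z - z0| = r is a circle with center z0 and radius r.
Center = (-1, 6), radius = 8

Circle with center (-1, 6) and radius 8


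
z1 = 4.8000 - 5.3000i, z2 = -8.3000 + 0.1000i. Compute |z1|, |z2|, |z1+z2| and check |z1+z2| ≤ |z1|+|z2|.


|z1| = sqrt(4.8^2 + (-5.3)^2) = sqrt(51.13) = 7.1505
|z2| = sqrt((-8.3)^2 + 0.1^2) = sqrt(68.9) = 8.3006
z1+z2 = -3.5000 - 5.2000i
|z1+z2| = sqrt(39.29) = 6.2682
|z1|+|z2| = 7.1505 + 8.3006 = 15.4511

|z1+z2| = 6.2682 ≤ |z1|+|z2| = 15.4511 (verified)


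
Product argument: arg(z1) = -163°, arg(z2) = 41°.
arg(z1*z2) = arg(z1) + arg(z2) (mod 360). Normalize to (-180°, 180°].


arg(z1*z2) = -163° + 41° = -122°
Normalized to (-180°, 180°]: -122°

-122°


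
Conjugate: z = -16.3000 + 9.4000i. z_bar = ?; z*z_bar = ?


z_bar = -16.3000 - 9.4000i
z*z_bar = (-16.3)^2 + 9.4^2 = 265.69 + 88.36 = 354.05

z_bar = -16.3000 - 9.4000i, z*z_bar = 354.05


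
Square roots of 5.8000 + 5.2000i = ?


|z| = sqrt(33.64+27.04) = 7.7897
sqrt((|z|+a)/2) = sqrt((7.7897+5.8)/2) = sqrt(6.7949) = 2.6067
sqrt((|z|-a)/2) = sqrt((7.7897-5.8)/2) = sqrt(0.9949) = 0.9974

±(2.6067 + 0.9974i) i.e. 2.6067 + 0.9974i and -2.6067 - 0.9974i


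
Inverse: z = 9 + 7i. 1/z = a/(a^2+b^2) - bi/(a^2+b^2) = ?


|z|^2 = 81+49 = 130
1/z = (9 - 7i)/130

1/z = 0.0692 - 0.0538i


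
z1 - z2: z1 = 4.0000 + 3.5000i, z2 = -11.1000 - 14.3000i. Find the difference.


Real: 4 + 11.1 = 15.1
Imag: 3.5 + 14.3 = 17.8

15.1000 + 17.8000i


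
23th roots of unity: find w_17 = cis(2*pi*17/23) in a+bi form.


Angle = 360*17/23 = 266.087°
a = cos(266.087°) = -0.0682
b = sin(266.087°) = -0.9977

-0.0682 - 0.9977i


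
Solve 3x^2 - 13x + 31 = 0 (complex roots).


disc = (-13)^2 - 4*3*31 = 169 - 372 = -203
sqrt(|disc|) = sqrt(203) = 14.2478
Real part = 13/(2*3) = 2.1667
Imag part = 14.2478/(2*3) = 2.3746

2.1667 ± 2.3746i


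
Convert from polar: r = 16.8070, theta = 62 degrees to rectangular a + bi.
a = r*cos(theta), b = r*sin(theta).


a = 16.8070*cos(62°) = 16.8070*0.46947 = 7.8904
b = 16.8070*sin(62°) = 16.8070*0.88295 = 14.8397

7.8904 + 14.8397i


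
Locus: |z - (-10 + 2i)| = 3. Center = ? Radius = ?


|z - z0| = r is a circle with center z0 and radius r.
Center = (-10, 2), radius = 3

Circle with center (-10, 2) and radius 3


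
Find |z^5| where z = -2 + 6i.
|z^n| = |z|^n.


|z| = sqrt(4+36) = sqrt(40) = 6.3246
|z^5| = |z|^5 = (sqrt(40))^5 = 40^2 * sqrt(40) = 1600*sqrt(40)

|z^5| = 1600*sqrt(40) ≈ 10119.2885


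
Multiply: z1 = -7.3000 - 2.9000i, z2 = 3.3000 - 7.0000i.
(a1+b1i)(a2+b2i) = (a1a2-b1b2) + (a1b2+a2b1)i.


Real = -7.3*3.3 - (-2.9)*(-7) = -24.09 - 20.3 = -44.39
Imag = -7.3*(-7) + 3.3*(-2.9) = 51.1 - (9.57) = 41.53

-44.3900 + 41.5300i


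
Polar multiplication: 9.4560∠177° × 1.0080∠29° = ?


r = 9.4560 * 1.0080 = 9.5316
theta = 177° + 29° = 206° = 206° (mod 360)

9.5316 cis(206°)


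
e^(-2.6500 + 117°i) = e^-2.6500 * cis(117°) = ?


e^-2.6500 = 0.0707
cos(117°) = -0.454
sin(117°) = 0.891
Real = 0.0707*(-0.454) = -0.0321
Imag = 0.0707*0.891 = 0.0630

-0.0321 + 0.0630i


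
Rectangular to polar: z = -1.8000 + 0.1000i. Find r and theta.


r = sqrt(3.24+0.01) = sqrt(3.25) = 1.8028
theta = atan2(0.1, -1.8) = 176.8202 degrees

r = 1.8028, theta = 176.8202 degrees


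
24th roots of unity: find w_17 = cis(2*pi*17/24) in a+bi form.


Angle = 360*17/24 = 255°
a = cos(255°) = -0.2588
b = sin(255°) = -0.9659

-0.2588 - 0.9659i


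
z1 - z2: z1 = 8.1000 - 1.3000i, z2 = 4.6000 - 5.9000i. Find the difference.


Real: 8.1 - 4.6 = 3.5
Imag: -1.3 + 5.9 = 4.6

3.5000 + 4.6000i


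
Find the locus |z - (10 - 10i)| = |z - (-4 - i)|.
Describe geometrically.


Equal distances means the locus is the perpendicular bisector of z1 and z2.
Midpoint = ((10+(-4))/2, (-10+(-1))/2) = (3.0000, -5.5000)

Perpendicular bisector through (3.0000, -5.5000)


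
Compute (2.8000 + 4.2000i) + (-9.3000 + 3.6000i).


Real: 2.8 - 9.3 = -6.5
Imag: 4.2 + 3.6 = 7.8

-6.5000 + 7.8000i


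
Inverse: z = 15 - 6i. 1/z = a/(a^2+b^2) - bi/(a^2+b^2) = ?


|z|^2 = 225+36 = 261
1/z = (15 + 6i)/261

1/z = 0.0575 + 0.0230i


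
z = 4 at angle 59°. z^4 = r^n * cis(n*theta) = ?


r^4 = 4^4 = 256
n*theta = 4*59° = 236° = 236° (mod 360)
a = 256*cos(236°) = -143.1534
b = 256*sin(236°) = -212.2336

256 cis(236°) = -143.1534 - 212.2336i


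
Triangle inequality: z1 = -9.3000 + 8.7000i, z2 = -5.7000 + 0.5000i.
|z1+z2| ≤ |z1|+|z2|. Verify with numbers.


|z1| = sqrt((-9.3)^2 + 8.7^2) = sqrt(162.18) = 12.7350
|z2| = sqrt((-5.7)^2 + 0.5^2) = sqrt(32.74) = 5.7219
z1+z2 = -15.0000 + 9.2000i
|z1+z2| = sqrt(309.64) = 17.5966
|z1|+|z2| = 12.7350 + 5.7219 = 18.4569

|z1+z2| = 17.5966 ≤ |z1|+|z2| = 18.4569 (verified)


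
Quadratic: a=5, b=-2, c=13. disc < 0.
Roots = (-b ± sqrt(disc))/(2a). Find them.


disc = (-2)^2 - 4*5*13 = 4 - 260 = -256
sqrt(|disc|) = sqrt(256) = 16.0000
Real part = 2/(2*5) = 0.2000
Imag part = 16.0000/(2*5) = 1.6000

0.2000 ± 1.6000i


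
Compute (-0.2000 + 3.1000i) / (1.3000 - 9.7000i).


Conjugate of z2 = 1.3000 + 9.7000i
Numerator: (-0.2000 + 3.1000i)(1.3000 + 9.7000i) = -30.3300 + 2.0900i
Denominator: 1.3^2 + (-9.7)^2 = 95.78
Result = (-30.3300 + 2.0900i)/95.78

-0.3167 + 0.0218i


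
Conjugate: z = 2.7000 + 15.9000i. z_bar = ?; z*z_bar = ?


z_bar = 2.7000 - 15.9000i
z*z_bar = 2.7^2 + 15.9^2 = 7.29 + 252.81 = 260.1

z_bar = 2.7000 - 15.9000i, z*z_bar = 260.1


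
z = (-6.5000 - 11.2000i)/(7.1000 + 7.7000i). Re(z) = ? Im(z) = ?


Multiply by conjugate: (-6.5000 - 11.2000i)(7.1000 - 7.7000i) / (7.1^2 + 7.7^2)
Numerator real = -6.5*7.1 - (11.2)*7.7 = -132.39
Numerator imag = -11.2*7.1 - (-6.5)*7.7 = -29.47
Denominator = 109.7
Re(z) = -132.39/109.7 = -1.2068
Im(z) = -29.47/109.7 = -0.2686

Re(z) = -1.2068, Im(z) = -0.2686


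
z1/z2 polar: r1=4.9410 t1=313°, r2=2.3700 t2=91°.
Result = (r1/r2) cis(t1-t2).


r = 4.9410 / 2.3700 = 2.0848
theta = 313° - 91° = 222° = 222° (mod 360)

2.0848 cis(222°)


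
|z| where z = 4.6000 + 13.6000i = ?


|z| = sqrt(4.6^2 + 13.6^2) = sqrt(21.16 + 184.96) = sqrt(206.12) = 14.3569

|z| = 14.3569


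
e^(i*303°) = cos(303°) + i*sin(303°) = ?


cos(303°) = 0.5446
sin(303°) = -0.8387

e^(i*303°) = 0.5446 - 0.8387i


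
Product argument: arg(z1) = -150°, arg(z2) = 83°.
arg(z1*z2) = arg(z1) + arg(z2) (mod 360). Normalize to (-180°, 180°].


arg(z1*z2) = -150° + 83° = -67°
Normalized to (-180°, 180°]: -67°

-67°


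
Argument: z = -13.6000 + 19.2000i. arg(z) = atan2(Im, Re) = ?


Re = -13.6, Im = 19.2
arg = atan2(19.2, -13.6) = 125.3112 degrees

arg(z) = 125.3112 degrees


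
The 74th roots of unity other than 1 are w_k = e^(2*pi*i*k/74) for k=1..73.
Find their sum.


With w = e^(2*pi*i/74), all 74 of the 74th roots of unity w^0 = 1, w, ..., w^(73) sum to 0: 1 + w + ... + w^(73) = (1 - w^74)/(1 - w) = 0 since w^74 = 1, w ≠ 1.
Removing the root 1: w + w^2 + ... + w^(73) = 0 - 1 = -1

Sum = -1


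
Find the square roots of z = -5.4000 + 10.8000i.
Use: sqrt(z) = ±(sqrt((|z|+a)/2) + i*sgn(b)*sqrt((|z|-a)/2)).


|z| = sqrt(29.16+116.64) = 12.0748
sqrt((|z|+a)/2) = sqrt((12.0748+(-5.4))/2) = sqrt(3.3374) = 1.8269
sqrt((|z|-a)/2) = sqrt((12.0748-(-5.4))/2) = sqrt(8.7374) = 2.9559

±(1.8269 + 2.9559i) i.e. 1.8269 + 2.9559i and -1.8269 - 2.9559i


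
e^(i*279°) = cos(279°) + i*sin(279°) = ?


cos(279°) = 0.1564
sin(279°) = -0.9877

e^(i*279°) = 0.1564 - 0.9877i


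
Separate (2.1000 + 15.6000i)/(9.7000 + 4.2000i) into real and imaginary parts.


Multiply by conjugate: (2.1000 + 15.6000i)(9.7000 - 4.2000i) / (9.7^2 + 4.2^2)
Numerator real = 2.1*9.7 + 15.6*4.2 = 85.89
Numerator imag = 15.6*9.7 - 2.1*4.2 = 142.5
Denominator = 111.73
Re(z) = 85.89/111.73 = 0.7687
Im(z) = 142.5/111.73 = 1.2754

Re(z) = 0.7687, Im(z) = 1.2754


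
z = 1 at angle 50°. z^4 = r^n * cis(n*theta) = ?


r^4 = 1^4 = 1
n*theta = 4*50° = 200° = 200° (mod 360)
a = 1*cos(200°) = -0.9397
b = 1*sin(200°) = -0.3420

1 cis(200°) = -0.9397 - 0.3420i


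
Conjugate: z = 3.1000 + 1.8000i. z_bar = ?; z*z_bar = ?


z_bar = 3.1000 - 1.8000i
z*z_bar = 3.1^2 + 1.8^2 = 9.61 + 3.24 = 12.85

z_bar = 3.1000 - 1.8000i, z*z_bar = 12.85


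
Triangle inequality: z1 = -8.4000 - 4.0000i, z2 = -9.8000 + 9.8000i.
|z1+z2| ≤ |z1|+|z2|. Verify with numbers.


|z1| = sqrt((-8.4)^2 + (-4)^2) = sqrt(86.56) = 9.3038
|z2| = sqrt((-9.8)^2 + 9.8^2) = sqrt(192.08) = 13.8593
z1+z2 = -18.2000 + 5.8000i
|z1+z2| = sqrt(364.88) = 19.1018
|z1|+|z2| = 9.3038 + 13.8593 = 23.1631

|z1+z2| = 19.1018 ≤ |z1|+|z2| = 23.1631 (verified)


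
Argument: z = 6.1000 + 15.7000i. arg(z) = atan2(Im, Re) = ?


Re = 6.1, Im = 15.7
arg = atan2(15.7, 6.1) = 68.7671 degrees

arg(z) = 68.7671 degrees


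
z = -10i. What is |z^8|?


|z| = sqrt(0+100) = sqrt(100) = 10
|z^8| = |z|^8 = 10^8 = 100000000

|z^8| = 100000000


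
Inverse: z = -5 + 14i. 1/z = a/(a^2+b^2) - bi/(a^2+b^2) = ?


|z|^2 = 25+196 = 221
1/z = (-5 - 14i)/221

1/z = -0.0226 - 0.0633i


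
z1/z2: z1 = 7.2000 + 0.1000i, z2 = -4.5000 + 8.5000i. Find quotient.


Conjugate of z2 = -4.5000 - 8.5000i
Numerator: (7.2000 + 0.1000i)(-4.5000 - 8.5000i) = -31.5500 - 61.6500i
Denominator: (-4.5)^2 + 8.5^2 = 92.5
Result = (-31.5500 - 61.6500i)/92.5

-0.3411 - 0.6665i


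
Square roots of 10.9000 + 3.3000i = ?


|z| = sqrt(118.81+10.89) = 11.3886
sqrt((|z|+a)/2) = sqrt((11.3886+10.9)/2) = sqrt(11.1443) = 3.3383
sqrt((|z|-a)/2) = sqrt((11.3886-10.9)/2) = sqrt(0.2443) = 0.4943

±(3.3383 + 0.4943i) i.e. 3.3383 + 0.4943i and -3.3383 - 0.4943i


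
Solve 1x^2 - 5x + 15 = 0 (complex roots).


disc = (-5)^2 - 4*1*15 = 25 - 60 = -35
sqrt(|disc|) = sqrt(35) = 5.9161
Real part = 5/(2*1) = 2.5000
Imag part = 5.9161/(2*1) = 2.9580

2.5000 ± 2.9580i


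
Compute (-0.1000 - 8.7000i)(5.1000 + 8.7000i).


Real = -0.1*5.1 - (-8.7)*8.7 = -0.51 - (-75.69) = 75.18
Imag = -0.1*8.7 + 5.1*(-8.7) = -0.87 - (44.37) = -45.24

75.1800 - 45.2400i


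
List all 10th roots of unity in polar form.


The 10th roots of unity are cis(360k/10°) for k=0..9
Angle step = 360/10 = 36°
Primitive root: cis(36°)
Primitive root = 0.8090 + 0.5878i

10 roots at angles: 0°, 36°, 72°, 108°, 144°, 180°, 216°, 252°, 288°, 324°


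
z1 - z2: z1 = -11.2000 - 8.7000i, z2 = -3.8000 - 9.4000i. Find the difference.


Real: -11.2 + 3.8 = -7.4
Imag: -8.7 + 9.4 = 0.7

-7.4000 + 0.7000i


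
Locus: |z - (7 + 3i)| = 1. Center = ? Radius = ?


|z - z0| = r is a circle with center z0 and radius r.
Center = (7, 3), radius = 1

Circle with center (7, 3) and radius 1


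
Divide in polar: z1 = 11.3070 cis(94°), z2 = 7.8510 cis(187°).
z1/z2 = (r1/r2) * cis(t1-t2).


r = 11.3070 / 7.8510 = 1.4402
theta = 94° - 187° = -93° = 267° (mod 360)

1.4402 cis(267°)


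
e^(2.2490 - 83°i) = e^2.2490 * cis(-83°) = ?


e^2.2490 = 9.4783
cos(-83°) = 0.12187
sin(-83°) = -0.992546
Real = 9.4783*0.12187 = 1.1551
Imag = 9.4783*(-0.992546) = -9.4076

1.1551 - 9.4076i


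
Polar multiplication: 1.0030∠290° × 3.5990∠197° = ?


r = 1.0030 * 3.5990 = 3.6098
theta = 290° + 197° = 487° = 127° (mod 360)

3.6098 cis(127°)


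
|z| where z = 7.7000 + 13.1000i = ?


|z| = sqrt(7.7^2 + 13.1^2) = sqrt(59.29 + 171.61) = sqrt(230.9) = 15.1954

|z| = 15.1954


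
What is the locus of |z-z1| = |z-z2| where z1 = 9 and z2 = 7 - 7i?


Equal distances means the locus is the perpendicular bisector of z1 and z2.
Midpoint = ((9+7)/2, (0+(-7))/2) = (8.0000, -3.5000)

Perpendicular bisector through (8.0000, -3.5000)


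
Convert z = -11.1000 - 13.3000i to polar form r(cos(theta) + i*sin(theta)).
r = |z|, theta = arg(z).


r = sqrt(123.21+176.89) = sqrt(300.1) = 17.3234
theta = atan2(-13.3, -11.1) = -129.8479 degrees

r = 17.3234, theta = -129.8479 degrees


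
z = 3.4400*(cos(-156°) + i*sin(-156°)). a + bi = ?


a = 3.4400*cos(-156°) = 3.4400*(-0.91355) = -3.1426
b = 3.4400*sin(-156°) = 3.4400*(-0.40674) = -1.3992

-3.1426 - 1.3992i


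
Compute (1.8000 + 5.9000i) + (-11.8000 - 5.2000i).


Real: 1.8 - 11.8 = -10
Imag: 5.9 - 5.2 = 0.7

-10.0000 + 0.7000i


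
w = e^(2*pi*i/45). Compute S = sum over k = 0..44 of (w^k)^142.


The roots are w_k = w^k with w = e^(2*pi*i/45), and (w^k)^142 = (w^142)^k.
So S = 1 + u + u^2 + ... + u^(44) with u = w^142.
142 = 3*45 + 7, so 142 is not a multiple of 45: u = (w^45)^3 * w^7 = w^7 ≠ 1 (w is a primitive 45th root), while u^45 = (w^45)^142 = 1.
Geometric series: S = (1 - u^45)/(1 - u) = (1 - 1)/(1 - u) = 0

S = 0


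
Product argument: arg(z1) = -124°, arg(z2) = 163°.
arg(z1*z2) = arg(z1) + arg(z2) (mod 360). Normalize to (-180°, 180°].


arg(z1*z2) = -124° + 163° = 39°
Normalized to (-180°, 180°]: 39°

39°


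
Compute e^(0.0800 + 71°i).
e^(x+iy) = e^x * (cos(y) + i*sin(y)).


e^0.0800 = 1.0833
cos(71°) = 0.3256
sin(71°) = 0.9455
Real = 1.0833*0.3256 = 0.3527
Imag = 1.0833*0.9455 = 1.0243

0.3527 + 1.0243i


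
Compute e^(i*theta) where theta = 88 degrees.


cos(88°) = 0.0349
sin(88°) = 0.9994

e^(i*88°) = 0.0349 + 0.9994i


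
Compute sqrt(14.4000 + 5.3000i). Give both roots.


|z| = sqrt(207.36+28.09) = 15.3444
sqrt((|z|+a)/2) = sqrt((15.3444+14.4)/2) = sqrt(14.8722) = 3.8564
sqrt((|z|-a)/2) = sqrt((15.3444-14.4)/2) = sqrt(0.4722) = 0.6872

±(3.8564 + 0.6872i) i.e. 3.8564 + 0.6872i and -3.8564 - 0.6872i


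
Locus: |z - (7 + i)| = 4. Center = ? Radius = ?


|z - z0| = r is a circle with center z0 and radius r.
Center = (7, 1), radius = 4

Circle with center (7, 1) and radius 4


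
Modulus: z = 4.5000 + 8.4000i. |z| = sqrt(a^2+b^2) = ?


|z| = sqrt(4.5^2 + 8.4^2) = sqrt(20.25 + 70.56) = sqrt(90.81) = 9.5294

|z| = 9.5294


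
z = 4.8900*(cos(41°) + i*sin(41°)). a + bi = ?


a = 4.8900*cos(41°) = 4.8900*0.7547 = 3.6905
b = 4.8900*sin(41°) = 4.8900*0.65606 = 3.2081

3.6905 + 3.2081i


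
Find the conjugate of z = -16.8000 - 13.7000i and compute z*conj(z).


z_bar = -16.8000 + 13.7000i
z*z_bar = (-16.8)^2 + (-13.7)^2 = 282.24 + 187.69 = 469.93

z_bar = -16.8000 + 13.7000i, z*z_bar = 469.93


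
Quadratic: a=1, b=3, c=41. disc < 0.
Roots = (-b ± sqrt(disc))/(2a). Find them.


disc = 3^2 - 4*1*41 = 9 - 164 = -155
sqrt(|disc|) = sqrt(155) = 12.4499
Real part = -3/(2*1) = -1.5000
Imag part = 12.4499/(2*1) = 6.2249

-1.5000 ± 6.2249i


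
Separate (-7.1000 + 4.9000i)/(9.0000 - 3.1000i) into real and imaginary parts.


Multiply by conjugate: (-7.1000 + 4.9000i)(9.0000 + 3.1000i) / (9^2 + (-3.1)^2)
Numerator real = -7.1*9 + 4.9*(-3.1) = -79.09
Numerator imag = 4.9*9 - (-7.1)*(-3.1) = 22.09
Denominator = 90.61
Re(z) = -79.09/90.61 = -0.8729
Im(z) = 22.09/90.61 = 0.2438

Re(z) = -0.8729, Im(z) = 0.2438


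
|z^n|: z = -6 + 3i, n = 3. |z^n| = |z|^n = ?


|z| = sqrt(36+9) = sqrt(45) = 6.7082
|z^3| = |z|^3 = (sqrt(45))^3 = 45*sqrt(45)

|z^3| = 45*sqrt(45) ≈ 301.8692


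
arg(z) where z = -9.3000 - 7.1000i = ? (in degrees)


Re = -9.3, Im = -7.1
arg = atan2(-7.1, -9.3) = -142.6404 degrees

arg(z) = -142.6404 degrees


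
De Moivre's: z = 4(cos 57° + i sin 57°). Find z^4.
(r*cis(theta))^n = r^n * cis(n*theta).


r^4 = 4^4 = 256
n*theta = 4*57° = 228° = 228° (mod 360)
a = 256*cos(228°) = -171.2974
b = 256*sin(228°) = -190.2451

256 cis(228°) = -171.2974 - 190.2451i


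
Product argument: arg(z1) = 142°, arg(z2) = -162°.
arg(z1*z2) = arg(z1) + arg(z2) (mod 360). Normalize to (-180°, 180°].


arg(z1*z2) = 142° - 162° = -20°
Normalized to (-180°, 180°]: -20°

-20°


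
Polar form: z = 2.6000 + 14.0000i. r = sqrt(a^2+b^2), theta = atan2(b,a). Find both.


r = sqrt(6.76+196) = sqrt(202.76) = 14.2394
theta = atan2(14, 2.6) = 79.4792 degrees

r = 14.2394, theta = 79.4792 degrees


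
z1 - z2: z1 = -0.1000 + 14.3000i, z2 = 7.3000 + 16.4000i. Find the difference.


Real: -0.1 - 7.3 = -7.4
Imag: 14.3 - 16.4 = -2.1

-7.4000 - 2.1000i


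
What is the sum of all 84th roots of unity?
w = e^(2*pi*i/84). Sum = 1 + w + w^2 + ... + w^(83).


The sum of all 84th roots of unity is 0.
Geometric series: (1 - w^84)/(1 - w) = (1-1)/(1-w) = 0 since w^84 = 1, w ≠ 1.
Alternatively: coefficient of z^83 in z^84 - 1 is 0.

0


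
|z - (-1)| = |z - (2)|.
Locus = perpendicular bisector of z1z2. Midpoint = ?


Equal distances means the locus is the perpendicular bisector of z1 and z2.
Midpoint = ((-1+2)/2, (0+0)/2) = (0.5000, 0)

Perpendicular bisector through (0.5000, 0)


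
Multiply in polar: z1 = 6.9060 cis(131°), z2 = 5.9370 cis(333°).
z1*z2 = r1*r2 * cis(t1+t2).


r = 6.9060 * 5.9370 = 41.0009
theta = 131° + 333° = 464° = 104° (mod 360)

41.0009 cis(104°)


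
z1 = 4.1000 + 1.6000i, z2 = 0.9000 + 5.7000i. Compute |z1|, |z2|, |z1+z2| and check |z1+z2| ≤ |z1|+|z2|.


|z1| = sqrt(4.1^2 + 1.6^2) = sqrt(19.37) = 4.4011
|z2| = sqrt(0.9^2 + 5.7^2) = sqrt(33.3) = 5.7706
z1+z2 = 5.0000 + 7.3000i
|z1+z2| = sqrt(78.29) = 8.8482
|z1|+|z2| = 4.4011 + 5.7706 = 10.1717

|z1+z2| = 8.8482 ≤ |z1|+|z2| = 10.1717 (verified)


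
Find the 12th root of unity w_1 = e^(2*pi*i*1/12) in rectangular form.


Angle = 360*1/12 = 30°
a = cos(30°) = 0.8660
b = sin(30°) = 0.5000

0.8660 + 0.5000i


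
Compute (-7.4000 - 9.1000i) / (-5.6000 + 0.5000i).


Conjugate of z2 = -5.6000 - 0.5000i
Numerator: (-7.4000 - 9.1000i)(-5.6000 - 0.5000i) = 36.8900 + 54.6600i
Denominator: (-5.6)^2 + 0.5^2 = 31.61
Result = (36.8900 + 54.6600i)/31.61

1.1670 + 1.7292i


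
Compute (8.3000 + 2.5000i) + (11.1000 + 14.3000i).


Real: 8.3 + 11.1 = 19.4
Imag: 2.5 + 14.3 = 16.8

19.4000 + 16.8000i


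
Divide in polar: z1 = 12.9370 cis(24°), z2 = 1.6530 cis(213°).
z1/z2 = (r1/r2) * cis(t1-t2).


r = 12.9370 / 1.6530 = 7.8264
theta = 24° - 213° = -189° = 171° (mod 360)

7.8264 cis(171°)


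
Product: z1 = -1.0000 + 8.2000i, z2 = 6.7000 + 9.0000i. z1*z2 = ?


Real = -1*6.7 - 8.2*9 = -6.7 - 73.8 = -80.5
Imag = -1*9 + 6.7*8.2 = -9 + 54.94 = 45.94

-80.5000 + 45.9400i


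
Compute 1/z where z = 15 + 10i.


|z|^2 = 225+100 = 325
1/z = (15 - 10i)/325

1/z = 0.0462 - 0.0308i


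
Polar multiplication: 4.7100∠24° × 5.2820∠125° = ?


r = 4.7100 * 5.2820 = 24.8782
theta = 24° + 125° = 149° = 149° (mod 360)

24.8782 cis(149°)


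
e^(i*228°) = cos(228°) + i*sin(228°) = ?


cos(228°) = -0.6691
sin(228°) = -0.7431

e^(i*228°) = -0.6691 - 0.7431i


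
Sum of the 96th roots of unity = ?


The sum of all 96th roots of unity is 0.
Geometric series: (1 - w^96)/(1 - w) = (1-1)/(1-w) = 0 since w^96 = 1, w ≠ 1.
Alternatively: coefficient of z^95 in z^96 - 1 is 0.

0


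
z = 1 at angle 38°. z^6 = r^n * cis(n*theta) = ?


r^6 = 1^6 = 1
n*theta = 6*38° = 228° = 228° (mod 360)
a = 1*cos(228°) = -0.6691
b = 1*sin(228°) = -0.7431

1 cis(228°) = -0.6691 - 0.7431i


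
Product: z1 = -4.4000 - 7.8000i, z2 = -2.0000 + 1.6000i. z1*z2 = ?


Real = -4.4*(-2) - (-7.8)*1.6 = 8.8 - (-12.48) = 21.28
Imag = -4.4*1.6 - (2)*(-7.8) = -7.04 + 15.6 = 8.56

21.2800 + 8.5600i


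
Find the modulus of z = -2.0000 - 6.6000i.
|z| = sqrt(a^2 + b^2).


|z| = sqrt((-2)^2 + (-6.6)^2) = sqrt(4 + 43.56) = sqrt(47.56) = 6.8964

|z| = 6.8964


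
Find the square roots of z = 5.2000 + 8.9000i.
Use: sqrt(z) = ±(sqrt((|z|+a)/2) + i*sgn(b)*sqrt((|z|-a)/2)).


|z| = sqrt(27.04+79.21) = 10.3078
sqrt((|z|+a)/2) = sqrt((10.3078+5.2)/2) = sqrt(7.7539) = 2.7846
sqrt((|z|-a)/2) = sqrt((10.3078-5.2)/2) = sqrt(2.5539) = 1.5981

±(2.7846 + 1.5981i) i.e. 2.7846 + 1.5981i and -2.7846 - 1.5981i


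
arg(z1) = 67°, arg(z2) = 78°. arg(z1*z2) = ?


arg(z1*z2) = 67° + 78° = 145°
Normalized to (-180°, 180°]: 145°

145°


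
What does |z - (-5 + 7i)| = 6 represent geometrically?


|z - z0| = r is a circle with center z0 and radius r.
Center = (-5, 7), radius = 6

Circle with center (-5, 7) and radius 6


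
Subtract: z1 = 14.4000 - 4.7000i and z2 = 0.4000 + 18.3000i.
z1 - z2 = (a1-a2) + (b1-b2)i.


Real: 14.4 - 0.4 = 14
Imag: -4.7 - 18.3 = -23

14.0000 - 23.0000i


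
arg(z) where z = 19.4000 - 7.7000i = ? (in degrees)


Re = 19.4, Im = -7.7
arg = atan2(-7.7, 19.4) = -21.6485 degrees

arg(z) = -21.6485 degrees


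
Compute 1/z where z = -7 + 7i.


|z|^2 = 49+49 = 98
1/z = (-7 - 7i)/98

1/z = -0.0714 - 0.0714i


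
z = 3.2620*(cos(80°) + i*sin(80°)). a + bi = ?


a = 3.2620*cos(80°) = 3.2620*0.17365 = 0.5664
b = 3.2620*sin(80°) = 3.2620*0.9848 = 3.2124

0.5664 + 3.2124i


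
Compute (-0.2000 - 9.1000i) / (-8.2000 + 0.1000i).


Conjugate of z2 = -8.2000 - 0.1000i
Numerator: (-0.2000 - 9.1000i)(-8.2000 - 0.1000i) = 0.7300 + 74.6400i
Denominator: (-8.2)^2 + 0.1^2 = 67.25
Result = (0.7300 + 74.6400i)/67.25

0.0109 + 1.1099i


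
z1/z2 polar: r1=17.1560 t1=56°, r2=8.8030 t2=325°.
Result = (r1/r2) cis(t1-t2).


r = 17.1560 / 8.8030 = 1.9489
theta = 56° - 325° = -269° = 91° (mod 360)

1.9489 cis(91°)


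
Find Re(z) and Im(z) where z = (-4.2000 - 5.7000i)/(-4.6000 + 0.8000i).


Multiply by conjugate: (-4.2000 - 5.7000i)(-4.6000 - 0.8000i) / ((-4.6)^2 + 0.8^2)
Numerator real = -4.2*(-4.6) - (5.7)*0.8 = 14.76
Numerator imag = -5.7*(-4.6) - (-4.2)*0.8 = 29.58
Denominator = 21.8
Re(z) = 14.76/21.8 = 0.6771
Im(z) = 29.58/21.8 = 1.3569

Re(z) = 0.6771, Im(z) = 1.3569


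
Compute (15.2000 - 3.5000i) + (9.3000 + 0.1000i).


Real: 15.2 + 9.3 = 24.5
Imag: -3.5 + 0.1 = -3.4

24.5000 - 3.4000i


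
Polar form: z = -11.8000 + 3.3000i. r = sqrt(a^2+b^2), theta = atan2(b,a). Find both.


r = sqrt(139.24+10.89) = sqrt(150.13) = 12.2528
theta = atan2(3.3, -11.8) = 164.3758 degrees

r = 12.2528, theta = 164.3758 degrees


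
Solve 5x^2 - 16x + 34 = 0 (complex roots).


disc = (-16)^2 - 4*5*34 = 256 - 680 = -424
sqrt(|disc|) = sqrt(424) = 20.5913
Real part = 16/(2*5) = 1.6000
Imag part = 20.5913/(2*5) = 2.0591

1.6000 ± 2.0591i


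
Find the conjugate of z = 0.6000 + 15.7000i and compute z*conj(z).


z_bar = 0.6000 - 15.7000i
z*z_bar = 0.6^2 + 15.7^2 = 0.36 + 246.49 = 246.85

z_bar = 0.6000 - 15.7000i, z*z_bar = 246.85


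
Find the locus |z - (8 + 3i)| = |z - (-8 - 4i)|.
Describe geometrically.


Equal distances means the locus is the perpendicular bisector of z1 and z2.
Midpoint = ((8+(-8))/2, (3+(-4))/2) = (0, -0.5000)

Perpendicular bisector through (0, -0.5000)


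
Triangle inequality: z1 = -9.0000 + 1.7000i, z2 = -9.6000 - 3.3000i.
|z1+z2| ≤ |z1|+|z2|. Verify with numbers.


|z1| = sqrt((-9)^2 + 1.7^2) = sqrt(83.89) = 9.1591
|z2| = sqrt((-9.6)^2 + (-3.3)^2) = sqrt(103.05) = 10.1514
z1+z2 = -18.6000 - 1.6000i
|z1+z2| = sqrt(348.52) = 18.6687
|z1|+|z2| = 9.1591 + 10.1514 = 19.3105

|z1+z2| = 18.6687 ≤ |z1|+|z2| = 19.3105 (verified)


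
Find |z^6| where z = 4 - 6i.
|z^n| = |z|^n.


|z| = sqrt(16+36) = sqrt(52) = 7.2111
|z^6| = |z|^6 = (sqrt(52))^6 = 52^3 = 140608

|z^6| = 140608


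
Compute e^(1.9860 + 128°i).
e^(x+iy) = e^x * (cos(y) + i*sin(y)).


e^1.9860 = 7.2863
cos(128°) = -0.61566
sin(128°) = 0.78801
Real = 7.2863*(-0.61566) = -4.4859
Imag = 7.2863*0.78801 = 5.7417

-4.4859 + 5.7417i


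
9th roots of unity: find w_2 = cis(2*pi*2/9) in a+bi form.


Angle = 360*2/9 = 80°
a = cos(80°) = 0.1736
b = sin(80°) = 0.9848

0.1736 + 0.9848i


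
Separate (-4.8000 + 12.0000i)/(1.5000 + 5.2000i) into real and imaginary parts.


Multiply by conjugate: (-4.8000 + 12.0000i)(1.5000 - 5.2000i) / (1.5^2 + 5.2^2)
Numerator real = -4.8*1.5 + 12*5.2 = 55.2
Numerator imag = 12*1.5 - (-4.8)*5.2 = 42.96
Denominator = 29.29
Re(z) = 55.2/29.29 = 1.8846
Im(z) = 42.96/29.29 = 1.4667

Re(z) = 1.8846, Im(z) = 1.4667


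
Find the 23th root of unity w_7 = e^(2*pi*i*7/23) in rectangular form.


Angle = 360*7/23 = 109.5652°
a = cos(109.5652°) = -0.3349
b = sin(109.5652°) = 0.9423

-0.3349 + 0.9423i


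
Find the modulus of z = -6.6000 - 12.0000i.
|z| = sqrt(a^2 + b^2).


|z| = sqrt((-6.6)^2 + (-12)^2) = sqrt(43.56 + 144) = sqrt(187.56) = 13.6953

|z| = 13.6953


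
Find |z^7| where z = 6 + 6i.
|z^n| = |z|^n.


|z| = sqrt(36+36) = sqrt(72) = 8.4853
|z^7| = |z|^7 = (sqrt(72))^7 = 72^3 * sqrt(72) = 373248*sqrt(72)

|z^7| = 373248*sqrt(72) ≈ 3167114.3024


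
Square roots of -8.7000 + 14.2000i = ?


|z| = sqrt(75.69+201.64) = 16.6532
sqrt((|z|+a)/2) = sqrt((16.6532+(-8.7))/2) = sqrt(3.9766) = 1.9941
sqrt((|z|-a)/2) = sqrt((16.6532-(-8.7))/2) = sqrt(12.6766) = 3.5604

±(1.9941 + 3.5604i) i.e. 1.9941 + 3.5604i and -1.9941 - 3.5604i


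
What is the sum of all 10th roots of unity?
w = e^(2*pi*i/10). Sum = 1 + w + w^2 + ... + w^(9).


The sum of all 10th roots of unity is 0.
Geometric series: (1 - w^10)/(1 - w) = (1-1)/(1-w) = 0 since w^10 = 1, w ≠ 1.
Alternatively: coefficient of z^9 in z^10 - 1 is 0.

0


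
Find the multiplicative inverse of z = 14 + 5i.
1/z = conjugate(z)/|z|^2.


|z|^2 = 196+25 = 221
1/z = (14 - 5i)/221

1/z = 0.0633 - 0.0226i


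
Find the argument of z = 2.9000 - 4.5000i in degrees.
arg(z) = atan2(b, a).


Re = 2.9, Im = -4.5
arg = atan2(-4.5, 2.9) = -57.2005 degrees

arg(z) = -57.2005 degrees


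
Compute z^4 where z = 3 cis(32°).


r^4 = 3^4 = 81
n*theta = 4*32° = 128° = 128° (mod 360)
a = 81*cos(128°) = -49.8686
b = 81*sin(128°) = 63.8289

81 cis(128°) = -49.8686 + 63.8289i


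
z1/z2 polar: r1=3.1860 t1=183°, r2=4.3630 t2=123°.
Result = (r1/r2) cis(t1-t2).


r = 3.1860 / 4.3630 = 0.7302
theta = 183° - 123° = 60° = 60° (mod 360)

0.7302 cis(60°)
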